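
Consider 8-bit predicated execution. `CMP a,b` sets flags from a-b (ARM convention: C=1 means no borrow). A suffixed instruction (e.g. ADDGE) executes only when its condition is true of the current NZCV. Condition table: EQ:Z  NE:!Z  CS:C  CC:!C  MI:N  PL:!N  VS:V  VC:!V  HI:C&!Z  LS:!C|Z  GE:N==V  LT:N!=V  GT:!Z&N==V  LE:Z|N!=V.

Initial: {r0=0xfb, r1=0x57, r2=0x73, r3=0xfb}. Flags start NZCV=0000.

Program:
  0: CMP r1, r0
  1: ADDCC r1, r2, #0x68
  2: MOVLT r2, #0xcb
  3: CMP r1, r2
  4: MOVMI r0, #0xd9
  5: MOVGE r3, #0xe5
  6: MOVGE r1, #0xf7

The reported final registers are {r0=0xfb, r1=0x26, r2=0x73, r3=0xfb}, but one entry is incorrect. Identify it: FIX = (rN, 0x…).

FIX = (r1, 0xdb)

[0] flags=0000 → (cmp)
[1] flags=0000 CC?T → r1=0xdb
[2] flags=0000 LT?F → skip
[3] flags=0011 → (cmp)
[4] flags=0011 MI?F → skip
[5] flags=0011 GE?F → skip
[6] flags=0011 GE?F → skip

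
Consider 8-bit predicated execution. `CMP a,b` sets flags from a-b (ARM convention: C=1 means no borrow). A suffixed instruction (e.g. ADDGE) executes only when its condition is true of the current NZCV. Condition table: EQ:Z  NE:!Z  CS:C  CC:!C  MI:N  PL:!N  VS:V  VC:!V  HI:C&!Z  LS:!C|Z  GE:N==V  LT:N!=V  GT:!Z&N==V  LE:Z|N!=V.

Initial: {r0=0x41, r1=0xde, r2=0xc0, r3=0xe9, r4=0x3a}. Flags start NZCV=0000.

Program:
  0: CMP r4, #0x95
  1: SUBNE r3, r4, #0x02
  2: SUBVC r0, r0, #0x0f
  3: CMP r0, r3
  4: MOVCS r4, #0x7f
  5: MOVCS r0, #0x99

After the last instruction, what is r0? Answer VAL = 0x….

0: ✓ CMP  NZCV=1001
1: ✓ SUBNE  r3←0x38
2: · SUBVC
3: ✓ CMP  NZCV=0010
4: ✓ MOVCS  r4←0x7f
5: ✓ MOVCS  r0←0x99

VAL = 0x99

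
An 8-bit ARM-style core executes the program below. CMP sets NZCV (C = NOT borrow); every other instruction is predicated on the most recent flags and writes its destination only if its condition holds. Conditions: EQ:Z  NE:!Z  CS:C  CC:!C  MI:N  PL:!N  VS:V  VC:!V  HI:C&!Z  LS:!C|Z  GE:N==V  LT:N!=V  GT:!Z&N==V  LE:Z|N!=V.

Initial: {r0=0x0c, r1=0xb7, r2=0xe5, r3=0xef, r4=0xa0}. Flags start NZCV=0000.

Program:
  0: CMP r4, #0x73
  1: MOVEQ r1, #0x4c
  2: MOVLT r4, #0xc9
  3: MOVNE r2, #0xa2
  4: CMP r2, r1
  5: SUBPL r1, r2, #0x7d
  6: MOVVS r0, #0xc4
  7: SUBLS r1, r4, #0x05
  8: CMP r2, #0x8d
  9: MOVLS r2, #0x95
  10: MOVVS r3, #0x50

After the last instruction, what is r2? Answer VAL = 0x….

VAL = 0xa2

[0] flags=0011 → (cmp)
[1] flags=0011 EQ?F → skip
[2] flags=0011 LT?T → r4=0xc9
[3] flags=0011 NE?T → r2=0xa2
[4] flags=1000 → (cmp)
[5] flags=1000 PL?F → skip
[6] flags=1000 VS?F → skip
[7] flags=1000 LS?T → r1=0xc4
[8] flags=0010 → (cmp)
[9] flags=0010 LS?F → skip
[10] flags=0010 VS?F → skip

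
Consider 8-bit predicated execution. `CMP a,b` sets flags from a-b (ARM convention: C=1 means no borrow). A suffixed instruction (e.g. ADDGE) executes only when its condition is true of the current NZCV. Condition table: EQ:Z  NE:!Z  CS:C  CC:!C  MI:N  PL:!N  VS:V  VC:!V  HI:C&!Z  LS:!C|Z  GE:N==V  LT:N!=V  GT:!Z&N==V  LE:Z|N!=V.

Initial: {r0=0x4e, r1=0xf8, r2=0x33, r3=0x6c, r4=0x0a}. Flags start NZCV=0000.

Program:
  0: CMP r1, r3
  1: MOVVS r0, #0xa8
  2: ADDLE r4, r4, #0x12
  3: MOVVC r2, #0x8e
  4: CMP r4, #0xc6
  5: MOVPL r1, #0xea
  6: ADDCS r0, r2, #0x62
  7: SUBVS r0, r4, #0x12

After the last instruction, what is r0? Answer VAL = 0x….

VAL = 0x4e

0: ✓ CMP  NZCV=1010
1: · MOVVS
2: ✓ ADDLE  r4←0x1c
3: ✓ MOVVC  r2←0x8e
4: ✓ CMP  NZCV=0000
5: ✓ MOVPL  r1←0xea
6: · ADDCS
7: · SUBVS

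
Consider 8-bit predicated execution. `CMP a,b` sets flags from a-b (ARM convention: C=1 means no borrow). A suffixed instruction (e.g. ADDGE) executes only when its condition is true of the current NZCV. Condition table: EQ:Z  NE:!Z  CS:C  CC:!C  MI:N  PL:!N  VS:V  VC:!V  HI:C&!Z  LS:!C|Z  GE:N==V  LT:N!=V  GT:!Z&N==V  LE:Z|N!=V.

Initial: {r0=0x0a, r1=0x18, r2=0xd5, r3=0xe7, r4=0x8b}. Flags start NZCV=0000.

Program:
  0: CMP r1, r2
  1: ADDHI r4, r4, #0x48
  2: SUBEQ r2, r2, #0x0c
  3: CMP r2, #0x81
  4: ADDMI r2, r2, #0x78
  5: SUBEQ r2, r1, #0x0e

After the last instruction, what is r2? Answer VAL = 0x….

VAL = 0xd5

[0] flags=0000 → (cmp)
[1] flags=0000 HI?F → skip
[2] flags=0000 EQ?F → skip
[3] flags=0010 → (cmp)
[4] flags=0010 MI?F → skip
[5] flags=0010 EQ?F → skip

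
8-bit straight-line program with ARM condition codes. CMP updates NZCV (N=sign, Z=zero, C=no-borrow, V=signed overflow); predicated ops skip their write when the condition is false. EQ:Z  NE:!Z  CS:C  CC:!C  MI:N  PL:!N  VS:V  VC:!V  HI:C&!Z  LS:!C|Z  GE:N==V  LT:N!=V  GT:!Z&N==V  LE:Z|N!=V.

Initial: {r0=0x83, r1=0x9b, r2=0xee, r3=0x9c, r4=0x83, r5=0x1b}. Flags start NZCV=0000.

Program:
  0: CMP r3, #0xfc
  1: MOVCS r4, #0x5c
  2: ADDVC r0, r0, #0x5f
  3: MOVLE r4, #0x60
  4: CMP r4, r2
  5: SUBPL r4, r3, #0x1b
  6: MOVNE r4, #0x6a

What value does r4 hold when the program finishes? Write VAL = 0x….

VAL = 0x6a

[0] flags=1000 → (cmp)
[1] flags=1000 CS?F → skip
[2] flags=1000 VC?T → r0=0xe2
[3] flags=1000 LE?T → r4=0x60
[4] flags=0000 → (cmp)
[5] flags=0000 PL?T → r4=0x81
[6] flags=0000 NE?T → r4=0x6a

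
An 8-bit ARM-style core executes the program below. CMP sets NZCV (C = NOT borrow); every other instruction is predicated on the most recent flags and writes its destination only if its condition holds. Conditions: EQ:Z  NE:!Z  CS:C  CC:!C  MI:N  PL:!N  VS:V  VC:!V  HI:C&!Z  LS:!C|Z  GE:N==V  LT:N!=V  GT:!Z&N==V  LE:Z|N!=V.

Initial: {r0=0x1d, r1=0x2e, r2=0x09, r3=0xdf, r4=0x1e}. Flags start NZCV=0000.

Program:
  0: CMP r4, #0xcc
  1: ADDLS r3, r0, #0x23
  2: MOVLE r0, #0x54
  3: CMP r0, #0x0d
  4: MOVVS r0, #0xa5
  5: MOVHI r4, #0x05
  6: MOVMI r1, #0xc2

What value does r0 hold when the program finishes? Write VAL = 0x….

VAL = 0x1d

0: ✓ CMP  NZCV=0000
1: ✓ ADDLS  r3←0x40
2: · MOVLE
3: ✓ CMP  NZCV=0010
4: · MOVVS
5: ✓ MOVHI  r4←0x05
6: · MOVMI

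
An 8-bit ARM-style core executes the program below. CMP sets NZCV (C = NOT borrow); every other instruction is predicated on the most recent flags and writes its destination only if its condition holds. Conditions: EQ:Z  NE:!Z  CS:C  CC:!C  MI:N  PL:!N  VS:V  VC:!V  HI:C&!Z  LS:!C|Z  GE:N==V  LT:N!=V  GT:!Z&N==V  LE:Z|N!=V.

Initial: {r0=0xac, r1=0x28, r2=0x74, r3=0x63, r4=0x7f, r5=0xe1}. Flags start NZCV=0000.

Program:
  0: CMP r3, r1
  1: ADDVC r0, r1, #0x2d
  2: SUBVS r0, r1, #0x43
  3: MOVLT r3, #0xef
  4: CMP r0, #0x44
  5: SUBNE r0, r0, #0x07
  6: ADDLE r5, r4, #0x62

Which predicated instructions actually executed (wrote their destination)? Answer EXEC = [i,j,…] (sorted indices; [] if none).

0: ✓ CMP  NZCV=0010
1: ✓ ADDVC  r0←0x55
2: · SUBVS
3: · MOVLT
4: ✓ CMP  NZCV=0010
5: ✓ SUBNE  r0←0x4e
6: · ADDLE

EXEC = [1,5]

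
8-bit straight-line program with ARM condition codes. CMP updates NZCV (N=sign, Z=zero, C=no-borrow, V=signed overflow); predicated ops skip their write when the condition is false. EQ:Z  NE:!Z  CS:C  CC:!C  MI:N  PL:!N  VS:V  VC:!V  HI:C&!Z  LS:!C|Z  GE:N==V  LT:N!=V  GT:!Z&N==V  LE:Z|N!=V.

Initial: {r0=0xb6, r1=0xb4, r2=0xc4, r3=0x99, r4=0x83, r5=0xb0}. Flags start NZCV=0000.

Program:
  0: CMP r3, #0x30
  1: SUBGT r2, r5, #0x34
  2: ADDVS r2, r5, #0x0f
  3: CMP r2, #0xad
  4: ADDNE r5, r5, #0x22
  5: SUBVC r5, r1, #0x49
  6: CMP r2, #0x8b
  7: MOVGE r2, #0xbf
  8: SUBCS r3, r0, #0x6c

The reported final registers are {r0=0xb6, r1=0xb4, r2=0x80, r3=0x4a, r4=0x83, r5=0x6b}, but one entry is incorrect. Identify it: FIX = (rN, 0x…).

FIX = (r2, 0xbf)

0: ✓ CMP  NZCV=0011
1: · SUBGT
2: ✓ ADDVS  r2←0xbf
3: ✓ CMP  NZCV=0010
4: ✓ ADDNE  r5←0xd2
5: ✓ SUBVC  r5←0x6b
6: ✓ CMP  NZCV=0010
7: ✓ MOVGE  r2←0xbf
8: ✓ SUBCS  r3←0x4a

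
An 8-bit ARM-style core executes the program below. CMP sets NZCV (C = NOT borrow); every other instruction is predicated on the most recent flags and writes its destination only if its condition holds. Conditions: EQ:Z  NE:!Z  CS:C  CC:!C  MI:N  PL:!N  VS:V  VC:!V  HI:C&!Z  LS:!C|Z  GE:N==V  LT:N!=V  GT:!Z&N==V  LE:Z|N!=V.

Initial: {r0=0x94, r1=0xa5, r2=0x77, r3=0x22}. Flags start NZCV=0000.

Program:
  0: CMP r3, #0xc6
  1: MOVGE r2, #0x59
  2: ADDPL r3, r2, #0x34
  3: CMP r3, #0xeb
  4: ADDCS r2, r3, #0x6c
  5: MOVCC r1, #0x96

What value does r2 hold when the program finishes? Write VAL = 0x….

VAL = 0x59

[0] flags=0000 → (cmp)
[1] flags=0000 GE?T → r2=0x59
[2] flags=0000 PL?T → r3=0x8d
[3] flags=1000 → (cmp)
[4] flags=1000 CS?F → skip
[5] flags=1000 CC?T → r1=0x96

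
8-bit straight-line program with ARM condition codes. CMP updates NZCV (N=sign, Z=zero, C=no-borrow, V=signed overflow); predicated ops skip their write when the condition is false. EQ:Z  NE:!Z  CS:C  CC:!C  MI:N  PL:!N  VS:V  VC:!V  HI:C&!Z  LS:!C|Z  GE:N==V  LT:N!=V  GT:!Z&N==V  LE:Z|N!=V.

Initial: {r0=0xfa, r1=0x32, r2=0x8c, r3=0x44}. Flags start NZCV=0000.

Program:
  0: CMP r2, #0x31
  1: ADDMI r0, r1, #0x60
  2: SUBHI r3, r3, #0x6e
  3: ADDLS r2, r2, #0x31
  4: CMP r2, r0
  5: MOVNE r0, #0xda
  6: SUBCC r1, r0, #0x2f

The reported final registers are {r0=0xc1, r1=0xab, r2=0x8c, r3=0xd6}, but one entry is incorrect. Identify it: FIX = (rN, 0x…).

[0] flags=0011 → (cmp)
[1] flags=0011 MI?F → skip
[2] flags=0011 HI?T → r3=0xd6
[3] flags=0011 LS?F → skip
[4] flags=1000 → (cmp)
[5] flags=1000 NE?T → r0=0xda
[6] flags=1000 CC?T → r1=0xab

FIX = (r0, 0xda)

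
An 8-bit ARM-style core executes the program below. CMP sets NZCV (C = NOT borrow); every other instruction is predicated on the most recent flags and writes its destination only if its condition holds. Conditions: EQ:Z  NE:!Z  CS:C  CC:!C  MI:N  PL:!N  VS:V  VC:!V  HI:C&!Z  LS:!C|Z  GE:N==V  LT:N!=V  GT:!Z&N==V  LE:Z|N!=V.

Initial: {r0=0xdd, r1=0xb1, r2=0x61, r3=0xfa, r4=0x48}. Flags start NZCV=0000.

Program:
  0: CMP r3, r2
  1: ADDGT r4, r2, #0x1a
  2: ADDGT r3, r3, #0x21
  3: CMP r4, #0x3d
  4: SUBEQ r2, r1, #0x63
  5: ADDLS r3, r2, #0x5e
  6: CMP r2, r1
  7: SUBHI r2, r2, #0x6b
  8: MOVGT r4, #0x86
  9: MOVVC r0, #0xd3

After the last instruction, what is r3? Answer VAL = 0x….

0: ✓ CMP  NZCV=1010
1: · ADDGT
2: · ADDGT
3: ✓ CMP  NZCV=0010
4: · SUBEQ
5: · ADDLS
6: ✓ CMP  NZCV=1001
7: · SUBHI
8: ✓ MOVGT  r4←0x86
9: · MOVVC

VAL = 0xfa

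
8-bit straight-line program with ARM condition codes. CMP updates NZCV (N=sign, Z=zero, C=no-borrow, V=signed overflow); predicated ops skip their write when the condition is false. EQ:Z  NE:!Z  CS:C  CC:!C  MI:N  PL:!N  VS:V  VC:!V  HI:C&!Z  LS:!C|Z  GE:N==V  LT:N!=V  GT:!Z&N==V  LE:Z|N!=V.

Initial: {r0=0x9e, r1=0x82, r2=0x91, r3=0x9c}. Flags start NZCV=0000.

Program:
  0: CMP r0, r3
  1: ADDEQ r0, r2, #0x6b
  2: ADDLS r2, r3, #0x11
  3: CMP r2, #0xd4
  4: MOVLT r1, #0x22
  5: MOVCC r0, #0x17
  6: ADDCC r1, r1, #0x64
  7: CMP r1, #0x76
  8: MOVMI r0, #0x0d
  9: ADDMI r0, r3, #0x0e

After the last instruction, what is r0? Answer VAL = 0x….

[0] flags=0010 → (cmp)
[1] flags=0010 EQ?F → skip
[2] flags=0010 LS?F → skip
[3] flags=1000 → (cmp)
[4] flags=1000 LT?T → r1=0x22
[5] flags=1000 CC?T → r0=0x17
[6] flags=1000 CC?T → r1=0x86
[7] flags=0011 → (cmp)
[8] flags=0011 MI?F → skip
[9] flags=0011 MI?F → skip

VAL = 0x17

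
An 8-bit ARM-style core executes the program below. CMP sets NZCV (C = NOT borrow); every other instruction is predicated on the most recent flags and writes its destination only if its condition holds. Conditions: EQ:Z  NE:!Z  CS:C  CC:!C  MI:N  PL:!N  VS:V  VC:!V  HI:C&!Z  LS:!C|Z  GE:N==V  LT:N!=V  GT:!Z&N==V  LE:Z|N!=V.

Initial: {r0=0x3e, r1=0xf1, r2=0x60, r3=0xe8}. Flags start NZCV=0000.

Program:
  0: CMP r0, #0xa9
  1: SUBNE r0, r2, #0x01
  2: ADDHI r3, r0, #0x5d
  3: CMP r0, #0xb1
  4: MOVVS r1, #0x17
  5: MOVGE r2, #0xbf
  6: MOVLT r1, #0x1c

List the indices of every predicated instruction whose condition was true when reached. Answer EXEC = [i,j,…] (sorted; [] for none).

[0] flags=1001 → (cmp)
[1] flags=1001 NE?T → r0=0x5f
[2] flags=1001 HI?F → skip
[3] flags=1001 → (cmp)
[4] flags=1001 VS?T → r1=0x17
[5] flags=1001 GE?T → r2=0xbf
[6] flags=1001 LT?F → skip

EXEC = [1,4,5]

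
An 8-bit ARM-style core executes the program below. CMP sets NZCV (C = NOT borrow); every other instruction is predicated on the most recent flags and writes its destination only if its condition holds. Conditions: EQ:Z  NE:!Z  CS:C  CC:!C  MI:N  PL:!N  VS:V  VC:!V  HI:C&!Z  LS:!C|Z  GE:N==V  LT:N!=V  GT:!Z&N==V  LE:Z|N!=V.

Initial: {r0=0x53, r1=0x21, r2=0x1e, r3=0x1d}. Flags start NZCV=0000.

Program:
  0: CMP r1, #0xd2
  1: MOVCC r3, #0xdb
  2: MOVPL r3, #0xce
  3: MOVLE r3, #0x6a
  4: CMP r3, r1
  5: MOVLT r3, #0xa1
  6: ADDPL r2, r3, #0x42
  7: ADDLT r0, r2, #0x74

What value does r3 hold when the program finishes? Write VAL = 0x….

[0] flags=0000 → (cmp)
[1] flags=0000 CC?T → r3=0xdb
[2] flags=0000 PL?T → r3=0xce
[3] flags=0000 LE?F → skip
[4] flags=1010 → (cmp)
[5] flags=1010 LT?T → r3=0xa1
[6] flags=1010 PL?F → skip
[7] flags=1010 LT?T → r0=0x92

VAL = 0xa1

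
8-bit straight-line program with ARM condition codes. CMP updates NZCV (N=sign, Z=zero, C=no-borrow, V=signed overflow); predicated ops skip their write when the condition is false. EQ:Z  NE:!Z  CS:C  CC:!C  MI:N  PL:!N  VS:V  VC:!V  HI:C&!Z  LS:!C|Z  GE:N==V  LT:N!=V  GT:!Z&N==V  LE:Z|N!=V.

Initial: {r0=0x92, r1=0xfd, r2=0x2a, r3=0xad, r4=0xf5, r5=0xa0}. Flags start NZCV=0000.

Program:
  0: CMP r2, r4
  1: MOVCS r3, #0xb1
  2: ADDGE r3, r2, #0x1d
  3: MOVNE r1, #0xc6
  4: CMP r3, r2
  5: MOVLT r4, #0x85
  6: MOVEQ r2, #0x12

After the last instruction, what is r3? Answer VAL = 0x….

VAL = 0x47

0: ✓ CMP  NZCV=0000
1: · MOVCS
2: ✓ ADDGE  r3←0x47
3: ✓ MOVNE  r1←0xc6
4: ✓ CMP  NZCV=0010
5: · MOVLT
6: · MOVEQ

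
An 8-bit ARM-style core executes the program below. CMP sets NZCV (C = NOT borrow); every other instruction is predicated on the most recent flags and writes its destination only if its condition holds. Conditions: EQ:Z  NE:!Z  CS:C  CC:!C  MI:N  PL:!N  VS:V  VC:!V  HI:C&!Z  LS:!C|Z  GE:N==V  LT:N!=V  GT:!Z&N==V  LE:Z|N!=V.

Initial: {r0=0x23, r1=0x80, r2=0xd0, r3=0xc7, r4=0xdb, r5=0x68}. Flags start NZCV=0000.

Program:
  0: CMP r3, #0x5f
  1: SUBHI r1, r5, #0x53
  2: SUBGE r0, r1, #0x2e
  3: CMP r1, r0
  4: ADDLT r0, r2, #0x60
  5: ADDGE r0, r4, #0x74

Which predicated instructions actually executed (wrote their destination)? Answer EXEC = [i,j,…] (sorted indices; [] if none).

[0] flags=0011 → (cmp)
[1] flags=0011 HI?T → r1=0x15
[2] flags=0011 GE?F → skip
[3] flags=1000 → (cmp)
[4] flags=1000 LT?T → r0=0x30
[5] flags=1000 GE?F → skip

EXEC = [1,4]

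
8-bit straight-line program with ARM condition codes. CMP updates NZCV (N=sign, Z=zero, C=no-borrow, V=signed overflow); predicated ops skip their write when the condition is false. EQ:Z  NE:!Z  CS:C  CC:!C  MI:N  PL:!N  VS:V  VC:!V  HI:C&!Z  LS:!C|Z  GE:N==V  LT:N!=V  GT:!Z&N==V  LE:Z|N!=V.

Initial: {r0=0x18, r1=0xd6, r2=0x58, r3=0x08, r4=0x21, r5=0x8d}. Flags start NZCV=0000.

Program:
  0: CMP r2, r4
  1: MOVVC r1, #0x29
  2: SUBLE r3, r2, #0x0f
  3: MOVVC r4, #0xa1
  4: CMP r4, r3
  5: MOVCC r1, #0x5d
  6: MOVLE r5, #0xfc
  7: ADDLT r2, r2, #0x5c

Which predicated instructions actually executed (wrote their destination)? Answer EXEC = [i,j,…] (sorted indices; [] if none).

EXEC = [1,3,6,7]

0: ✓ CMP  NZCV=0010
1: ✓ MOVVC  r1←0x29
2: · SUBLE
3: ✓ MOVVC  r4←0xa1
4: ✓ CMP  NZCV=1010
5: · MOVCC
6: ✓ MOVLE  r5←0xfc
7: ✓ ADDLT  r2←0xb4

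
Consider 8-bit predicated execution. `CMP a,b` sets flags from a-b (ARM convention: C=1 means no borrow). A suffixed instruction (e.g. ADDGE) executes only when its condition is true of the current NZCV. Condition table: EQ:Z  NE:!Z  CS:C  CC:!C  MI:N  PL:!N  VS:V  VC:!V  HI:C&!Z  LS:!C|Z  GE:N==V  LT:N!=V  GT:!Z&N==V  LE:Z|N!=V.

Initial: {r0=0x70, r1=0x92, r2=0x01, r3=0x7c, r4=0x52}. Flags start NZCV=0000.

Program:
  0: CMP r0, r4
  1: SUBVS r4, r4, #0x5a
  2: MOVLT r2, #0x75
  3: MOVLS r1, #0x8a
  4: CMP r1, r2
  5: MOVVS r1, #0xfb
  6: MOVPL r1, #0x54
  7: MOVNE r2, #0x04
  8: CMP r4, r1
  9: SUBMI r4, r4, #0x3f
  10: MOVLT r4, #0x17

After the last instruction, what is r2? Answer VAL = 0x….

[0] flags=0010 → (cmp)
[1] flags=0010 VS?F → skip
[2] flags=0010 LT?F → skip
[3] flags=0010 LS?F → skip
[4] flags=1010 → (cmp)
[5] flags=1010 VS?F → skip
[6] flags=1010 PL?F → skip
[7] flags=1010 NE?T → r2=0x04
[8] flags=1001 → (cmp)
[9] flags=1001 MI?T → r4=0x13
[10] flags=1001 LT?F → skip

VAL = 0x04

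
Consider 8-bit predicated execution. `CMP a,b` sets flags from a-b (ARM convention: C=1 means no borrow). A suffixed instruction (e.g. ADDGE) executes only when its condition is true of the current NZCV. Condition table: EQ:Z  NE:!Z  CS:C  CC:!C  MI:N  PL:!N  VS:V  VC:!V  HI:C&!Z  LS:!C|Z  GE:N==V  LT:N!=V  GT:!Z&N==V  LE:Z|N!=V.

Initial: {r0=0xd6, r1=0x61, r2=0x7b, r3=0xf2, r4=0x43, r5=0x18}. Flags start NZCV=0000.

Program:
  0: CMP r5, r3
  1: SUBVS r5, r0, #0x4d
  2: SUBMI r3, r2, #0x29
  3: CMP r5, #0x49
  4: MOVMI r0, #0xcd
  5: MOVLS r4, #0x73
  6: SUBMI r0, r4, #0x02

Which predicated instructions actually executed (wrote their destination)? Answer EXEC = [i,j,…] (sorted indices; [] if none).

EXEC = [4,5,6]

0: ✓ CMP  NZCV=0000
1: · SUBVS
2: · SUBMI
3: ✓ CMP  NZCV=1000
4: ✓ MOVMI  r0←0xcd
5: ✓ MOVLS  r4←0x73
6: ✓ SUBMI  r0←0x71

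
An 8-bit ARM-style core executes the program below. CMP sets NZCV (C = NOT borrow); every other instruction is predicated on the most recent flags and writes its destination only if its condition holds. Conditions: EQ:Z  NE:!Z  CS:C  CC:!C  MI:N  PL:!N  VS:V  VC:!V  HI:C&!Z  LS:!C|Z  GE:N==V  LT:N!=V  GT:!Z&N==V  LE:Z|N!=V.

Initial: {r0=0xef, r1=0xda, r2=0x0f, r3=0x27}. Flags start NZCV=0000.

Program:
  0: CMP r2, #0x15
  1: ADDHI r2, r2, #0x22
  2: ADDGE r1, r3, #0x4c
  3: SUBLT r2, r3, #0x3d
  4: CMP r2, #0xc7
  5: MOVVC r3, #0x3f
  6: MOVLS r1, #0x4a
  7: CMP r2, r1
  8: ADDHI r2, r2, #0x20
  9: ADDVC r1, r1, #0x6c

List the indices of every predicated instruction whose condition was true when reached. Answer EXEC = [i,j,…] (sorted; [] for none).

0: ✓ CMP  NZCV=1000
1: · ADDHI
2: · ADDGE
3: ✓ SUBLT  r2←0xea
4: ✓ CMP  NZCV=0010
5: ✓ MOVVC  r3←0x3f
6: · MOVLS
7: ✓ CMP  NZCV=0010
8: ✓ ADDHI  r2←0x0a
9: ✓ ADDVC  r1←0x46

EXEC = [3,5,8,9]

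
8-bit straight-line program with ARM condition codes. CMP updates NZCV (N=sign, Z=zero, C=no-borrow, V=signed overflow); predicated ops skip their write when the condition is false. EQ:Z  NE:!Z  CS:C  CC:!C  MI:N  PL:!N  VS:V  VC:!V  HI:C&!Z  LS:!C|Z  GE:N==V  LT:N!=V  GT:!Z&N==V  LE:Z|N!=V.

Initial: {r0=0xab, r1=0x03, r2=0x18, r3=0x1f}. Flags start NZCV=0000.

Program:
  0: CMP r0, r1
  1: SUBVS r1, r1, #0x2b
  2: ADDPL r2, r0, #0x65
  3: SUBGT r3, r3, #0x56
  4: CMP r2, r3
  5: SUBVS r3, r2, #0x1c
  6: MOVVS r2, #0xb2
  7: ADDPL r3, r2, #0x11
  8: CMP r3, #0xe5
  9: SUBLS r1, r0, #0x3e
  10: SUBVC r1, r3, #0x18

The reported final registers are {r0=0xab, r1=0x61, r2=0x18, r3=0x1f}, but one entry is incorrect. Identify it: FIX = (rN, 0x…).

0: ✓ CMP  NZCV=1010
1: · SUBVS
2: · ADDPL
3: · SUBGT
4: ✓ CMP  NZCV=1000
5: · SUBVS
6: · MOVVS
7: · ADDPL
8: ✓ CMP  NZCV=0000
9: ✓ SUBLS  r1←0x6d
10: ✓ SUBVC  r1←0x07

FIX = (r1, 0x07)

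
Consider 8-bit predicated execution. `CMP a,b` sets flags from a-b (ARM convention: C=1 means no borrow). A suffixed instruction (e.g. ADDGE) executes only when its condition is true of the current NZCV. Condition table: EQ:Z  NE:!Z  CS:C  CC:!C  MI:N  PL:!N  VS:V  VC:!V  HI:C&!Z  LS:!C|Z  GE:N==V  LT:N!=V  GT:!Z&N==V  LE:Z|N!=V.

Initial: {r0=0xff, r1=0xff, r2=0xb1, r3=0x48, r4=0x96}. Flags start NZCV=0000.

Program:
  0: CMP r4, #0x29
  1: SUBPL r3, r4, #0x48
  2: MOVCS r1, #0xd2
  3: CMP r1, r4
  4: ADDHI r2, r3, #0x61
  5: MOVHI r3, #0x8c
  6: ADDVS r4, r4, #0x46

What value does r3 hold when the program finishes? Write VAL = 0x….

VAL = 0x8c

0: ✓ CMP  NZCV=0011
1: ✓ SUBPL  r3←0x4e
2: ✓ MOVCS  r1←0xd2
3: ✓ CMP  NZCV=0010
4: ✓ ADDHI  r2←0xaf
5: ✓ MOVHI  r3←0x8c
6: · ADDVS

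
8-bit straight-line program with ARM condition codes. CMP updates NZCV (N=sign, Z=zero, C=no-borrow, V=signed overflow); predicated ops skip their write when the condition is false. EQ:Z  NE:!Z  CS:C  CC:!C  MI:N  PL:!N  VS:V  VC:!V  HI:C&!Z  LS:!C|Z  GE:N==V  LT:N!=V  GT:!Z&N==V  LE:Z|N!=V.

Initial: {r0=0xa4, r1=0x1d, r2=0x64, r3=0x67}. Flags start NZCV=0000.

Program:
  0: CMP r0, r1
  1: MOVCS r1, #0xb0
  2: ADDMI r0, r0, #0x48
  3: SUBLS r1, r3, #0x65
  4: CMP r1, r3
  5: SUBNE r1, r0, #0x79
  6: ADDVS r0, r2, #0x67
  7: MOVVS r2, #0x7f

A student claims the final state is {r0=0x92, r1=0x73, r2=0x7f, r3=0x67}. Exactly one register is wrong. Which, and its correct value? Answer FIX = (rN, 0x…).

[0] flags=1010 → (cmp)
[1] flags=1010 CS?T → r1=0xb0
[2] flags=1010 MI?T → r0=0xec
[3] flags=1010 LS?F → skip
[4] flags=0011 → (cmp)
[5] flags=0011 NE?T → r1=0x73
[6] flags=0011 VS?T → r0=0xcb
[7] flags=0011 VS?T → r2=0x7f

FIX = (r0, 0xcb)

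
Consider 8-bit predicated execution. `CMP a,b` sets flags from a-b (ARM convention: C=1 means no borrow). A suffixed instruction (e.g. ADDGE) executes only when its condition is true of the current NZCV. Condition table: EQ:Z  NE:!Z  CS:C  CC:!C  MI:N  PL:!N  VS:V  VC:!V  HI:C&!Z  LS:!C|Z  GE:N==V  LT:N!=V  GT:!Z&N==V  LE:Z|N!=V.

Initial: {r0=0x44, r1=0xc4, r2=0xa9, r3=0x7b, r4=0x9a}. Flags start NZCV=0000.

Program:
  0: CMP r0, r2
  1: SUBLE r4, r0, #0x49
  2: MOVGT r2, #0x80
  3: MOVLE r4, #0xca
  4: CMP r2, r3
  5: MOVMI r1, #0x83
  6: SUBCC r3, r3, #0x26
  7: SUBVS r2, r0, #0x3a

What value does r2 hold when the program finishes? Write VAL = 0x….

[0] flags=1001 → (cmp)
[1] flags=1001 LE?F → skip
[2] flags=1001 GT?T → r2=0x80
[3] flags=1001 LE?F → skip
[4] flags=0011 → (cmp)
[5] flags=0011 MI?F → skip
[6] flags=0011 CC?F → skip
[7] flags=0011 VS?T → r2=0x0a

VAL = 0x0a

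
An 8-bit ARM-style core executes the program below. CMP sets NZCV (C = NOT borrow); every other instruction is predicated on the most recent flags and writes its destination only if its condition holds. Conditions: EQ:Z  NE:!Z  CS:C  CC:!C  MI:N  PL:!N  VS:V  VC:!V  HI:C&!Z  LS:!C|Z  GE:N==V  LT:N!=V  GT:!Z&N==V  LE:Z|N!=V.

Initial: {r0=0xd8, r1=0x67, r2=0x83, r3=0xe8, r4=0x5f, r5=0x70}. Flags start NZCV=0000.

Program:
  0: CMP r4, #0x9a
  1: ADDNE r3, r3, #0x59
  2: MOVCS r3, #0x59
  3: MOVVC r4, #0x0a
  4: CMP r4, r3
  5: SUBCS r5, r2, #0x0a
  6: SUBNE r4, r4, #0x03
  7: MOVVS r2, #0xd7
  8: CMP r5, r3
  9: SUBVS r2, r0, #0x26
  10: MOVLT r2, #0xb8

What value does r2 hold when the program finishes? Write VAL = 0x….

VAL = 0x83

0: ✓ CMP  NZCV=1001
1: ✓ ADDNE  r3←0x41
2: · MOVCS
3: · MOVVC
4: ✓ CMP  NZCV=0010
5: ✓ SUBCS  r5←0x79
6: ✓ SUBNE  r4←0x5c
7: · MOVVS
8: ✓ CMP  NZCV=0010
9: · SUBVS
10: · MOVLT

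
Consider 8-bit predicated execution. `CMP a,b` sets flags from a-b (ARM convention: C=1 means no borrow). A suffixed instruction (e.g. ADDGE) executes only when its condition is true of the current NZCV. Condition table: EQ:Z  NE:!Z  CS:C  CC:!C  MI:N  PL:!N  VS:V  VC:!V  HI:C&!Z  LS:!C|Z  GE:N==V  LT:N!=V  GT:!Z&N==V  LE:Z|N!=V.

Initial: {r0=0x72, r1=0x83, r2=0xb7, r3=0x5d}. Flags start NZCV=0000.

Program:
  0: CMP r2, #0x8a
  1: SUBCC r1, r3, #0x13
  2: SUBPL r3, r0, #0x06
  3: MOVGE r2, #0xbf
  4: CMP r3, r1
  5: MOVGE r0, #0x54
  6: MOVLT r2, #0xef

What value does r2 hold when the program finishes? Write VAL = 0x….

VAL = 0xbf

0: ✓ CMP  NZCV=0010
1: · SUBCC
2: ✓ SUBPL  r3←0x6c
3: ✓ MOVGE  r2←0xbf
4: ✓ CMP  NZCV=1001
5: ✓ MOVGE  r0←0x54
6: · MOVLT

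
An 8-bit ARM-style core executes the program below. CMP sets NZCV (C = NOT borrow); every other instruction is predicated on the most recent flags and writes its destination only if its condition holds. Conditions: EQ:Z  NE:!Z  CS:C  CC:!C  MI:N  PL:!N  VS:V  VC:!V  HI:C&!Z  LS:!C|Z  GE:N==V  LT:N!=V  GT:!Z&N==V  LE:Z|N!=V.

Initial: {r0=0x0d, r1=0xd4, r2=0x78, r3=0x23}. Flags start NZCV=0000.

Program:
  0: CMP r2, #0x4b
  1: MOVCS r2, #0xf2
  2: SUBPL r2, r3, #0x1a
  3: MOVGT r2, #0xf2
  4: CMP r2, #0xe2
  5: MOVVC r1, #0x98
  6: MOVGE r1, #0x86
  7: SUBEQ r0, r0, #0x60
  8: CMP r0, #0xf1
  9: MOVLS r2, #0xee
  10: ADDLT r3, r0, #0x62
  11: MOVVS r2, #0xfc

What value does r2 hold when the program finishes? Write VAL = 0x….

VAL = 0xee

[0] flags=0010 → (cmp)
[1] flags=0010 CS?T → r2=0xf2
[2] flags=0010 PL?T → r2=0x09
[3] flags=0010 GT?T → r2=0xf2
[4] flags=0010 → (cmp)
[5] flags=0010 VC?T → r1=0x98
[6] flags=0010 GE?T → r1=0x86
[7] flags=0010 EQ?F → skip
[8] flags=0000 → (cmp)
[9] flags=0000 LS?T → r2=0xee
[10] flags=0000 LT?F → skip
[11] flags=0000 VS?F → skip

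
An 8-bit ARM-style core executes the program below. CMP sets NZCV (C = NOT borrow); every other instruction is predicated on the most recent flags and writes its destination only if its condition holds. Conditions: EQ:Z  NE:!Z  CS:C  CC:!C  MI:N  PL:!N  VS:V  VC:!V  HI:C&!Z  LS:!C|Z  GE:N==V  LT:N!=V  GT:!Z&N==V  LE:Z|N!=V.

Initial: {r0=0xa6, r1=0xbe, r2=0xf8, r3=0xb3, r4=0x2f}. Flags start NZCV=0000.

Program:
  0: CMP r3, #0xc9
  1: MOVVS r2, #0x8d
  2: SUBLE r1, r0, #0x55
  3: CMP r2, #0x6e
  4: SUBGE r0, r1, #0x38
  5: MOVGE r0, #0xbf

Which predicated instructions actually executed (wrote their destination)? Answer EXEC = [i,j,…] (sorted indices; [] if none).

[0] flags=1000 → (cmp)
[1] flags=1000 VS?F → skip
[2] flags=1000 LE?T → r1=0x51
[3] flags=1010 → (cmp)
[4] flags=1010 GE?F → skip
[5] flags=1010 GE?F → skip

EXEC = [2]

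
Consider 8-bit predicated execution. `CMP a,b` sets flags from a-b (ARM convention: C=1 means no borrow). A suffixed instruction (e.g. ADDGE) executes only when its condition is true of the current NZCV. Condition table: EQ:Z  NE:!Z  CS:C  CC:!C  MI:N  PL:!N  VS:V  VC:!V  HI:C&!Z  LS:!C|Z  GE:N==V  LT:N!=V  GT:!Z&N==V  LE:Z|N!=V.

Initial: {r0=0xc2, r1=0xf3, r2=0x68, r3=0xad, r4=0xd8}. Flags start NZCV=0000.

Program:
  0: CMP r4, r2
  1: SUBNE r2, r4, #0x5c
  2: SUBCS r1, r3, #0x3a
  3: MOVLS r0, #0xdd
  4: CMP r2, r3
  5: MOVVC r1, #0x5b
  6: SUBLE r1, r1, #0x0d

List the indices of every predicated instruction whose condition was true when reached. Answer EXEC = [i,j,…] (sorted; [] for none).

0: ✓ CMP  NZCV=0011
1: ✓ SUBNE  r2←0x7c
2: ✓ SUBCS  r1←0x73
3: · MOVLS
4: ✓ CMP  NZCV=1001
5: · MOVVC
6: · SUBLE

EXEC = [1,2]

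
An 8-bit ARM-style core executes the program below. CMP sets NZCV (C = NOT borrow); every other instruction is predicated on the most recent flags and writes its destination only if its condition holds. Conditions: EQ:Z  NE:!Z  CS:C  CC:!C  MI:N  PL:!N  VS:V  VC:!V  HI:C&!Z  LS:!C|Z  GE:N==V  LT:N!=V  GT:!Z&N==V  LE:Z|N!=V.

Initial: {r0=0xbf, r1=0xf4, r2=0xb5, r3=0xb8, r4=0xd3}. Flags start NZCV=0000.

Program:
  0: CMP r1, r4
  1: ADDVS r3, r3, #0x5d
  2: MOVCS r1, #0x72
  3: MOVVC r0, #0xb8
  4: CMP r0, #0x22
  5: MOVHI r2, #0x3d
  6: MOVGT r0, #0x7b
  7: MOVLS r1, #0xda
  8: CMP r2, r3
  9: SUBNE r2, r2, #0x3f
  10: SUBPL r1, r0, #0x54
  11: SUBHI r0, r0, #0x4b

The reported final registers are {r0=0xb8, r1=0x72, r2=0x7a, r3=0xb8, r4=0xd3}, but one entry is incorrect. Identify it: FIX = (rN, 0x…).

[0] flags=0010 → (cmp)
[1] flags=0010 VS?F → skip
[2] flags=0010 CS?T → r1=0x72
[3] flags=0010 VC?T → r0=0xb8
[4] flags=1010 → (cmp)
[5] flags=1010 HI?T → r2=0x3d
[6] flags=1010 GT?F → skip
[7] flags=1010 LS?F → skip
[8] flags=1001 → (cmp)
[9] flags=1001 NE?T → r2=0xfe
[10] flags=1001 PL?F → skip
[11] flags=1001 HI?F → skip

FIX = (r2, 0xfe)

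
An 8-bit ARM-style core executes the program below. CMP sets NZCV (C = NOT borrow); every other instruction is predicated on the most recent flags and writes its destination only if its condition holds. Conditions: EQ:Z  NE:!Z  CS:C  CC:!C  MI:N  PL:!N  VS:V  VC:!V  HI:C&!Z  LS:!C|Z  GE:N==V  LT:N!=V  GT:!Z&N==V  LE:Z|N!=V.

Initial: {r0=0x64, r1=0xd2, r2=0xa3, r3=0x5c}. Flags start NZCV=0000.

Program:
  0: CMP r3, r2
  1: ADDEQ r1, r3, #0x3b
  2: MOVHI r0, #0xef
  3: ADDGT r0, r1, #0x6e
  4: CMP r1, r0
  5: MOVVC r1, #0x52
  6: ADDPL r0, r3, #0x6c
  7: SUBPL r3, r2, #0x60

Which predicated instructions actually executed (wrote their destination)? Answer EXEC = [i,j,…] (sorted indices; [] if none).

EXEC = [3,5]

[0] flags=1001 → (cmp)
[1] flags=1001 EQ?F → skip
[2] flags=1001 HI?F → skip
[3] flags=1001 GT?T → r0=0x40
[4] flags=1010 → (cmp)
[5] flags=1010 VC?T → r1=0x52
[6] flags=1010 PL?F → skip
[7] flags=1010 PL?F → skip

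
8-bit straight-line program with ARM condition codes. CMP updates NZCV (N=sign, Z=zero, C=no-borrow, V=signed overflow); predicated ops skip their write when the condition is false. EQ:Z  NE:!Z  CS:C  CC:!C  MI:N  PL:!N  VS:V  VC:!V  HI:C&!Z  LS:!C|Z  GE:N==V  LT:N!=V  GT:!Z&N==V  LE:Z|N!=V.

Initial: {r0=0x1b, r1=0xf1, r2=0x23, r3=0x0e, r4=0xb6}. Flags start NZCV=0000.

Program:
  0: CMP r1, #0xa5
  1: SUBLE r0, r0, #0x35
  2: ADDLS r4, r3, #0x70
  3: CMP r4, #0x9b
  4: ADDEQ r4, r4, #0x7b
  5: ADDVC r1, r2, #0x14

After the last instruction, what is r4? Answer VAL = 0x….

0: ✓ CMP  NZCV=0010
1: · SUBLE
2: · ADDLS
3: ✓ CMP  NZCV=0010
4: · ADDEQ
5: ✓ ADDVC  r1←0x37

VAL = 0xb6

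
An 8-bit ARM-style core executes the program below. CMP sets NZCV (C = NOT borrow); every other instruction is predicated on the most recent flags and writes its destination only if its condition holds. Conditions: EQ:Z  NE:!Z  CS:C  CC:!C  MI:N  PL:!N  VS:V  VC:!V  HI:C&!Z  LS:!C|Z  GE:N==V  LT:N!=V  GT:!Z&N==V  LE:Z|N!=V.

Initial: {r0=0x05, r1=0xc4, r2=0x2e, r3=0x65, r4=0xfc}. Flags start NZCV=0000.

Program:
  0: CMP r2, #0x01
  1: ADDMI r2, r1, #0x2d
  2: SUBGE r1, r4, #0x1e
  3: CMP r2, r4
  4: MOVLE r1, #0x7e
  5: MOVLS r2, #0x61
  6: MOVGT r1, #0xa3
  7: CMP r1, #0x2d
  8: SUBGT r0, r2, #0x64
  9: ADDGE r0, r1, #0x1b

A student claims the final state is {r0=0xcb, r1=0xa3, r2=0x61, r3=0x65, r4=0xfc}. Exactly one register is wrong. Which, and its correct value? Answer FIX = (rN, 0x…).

0: ✓ CMP  NZCV=0010
1: · ADDMI
2: ✓ SUBGE  r1←0xde
3: ✓ CMP  NZCV=0000
4: · MOVLE
5: ✓ MOVLS  r2←0x61
6: ✓ MOVGT  r1←0xa3
7: ✓ CMP  NZCV=0011
8: · SUBGT
9: · ADDGE

FIX = (r0, 0x05)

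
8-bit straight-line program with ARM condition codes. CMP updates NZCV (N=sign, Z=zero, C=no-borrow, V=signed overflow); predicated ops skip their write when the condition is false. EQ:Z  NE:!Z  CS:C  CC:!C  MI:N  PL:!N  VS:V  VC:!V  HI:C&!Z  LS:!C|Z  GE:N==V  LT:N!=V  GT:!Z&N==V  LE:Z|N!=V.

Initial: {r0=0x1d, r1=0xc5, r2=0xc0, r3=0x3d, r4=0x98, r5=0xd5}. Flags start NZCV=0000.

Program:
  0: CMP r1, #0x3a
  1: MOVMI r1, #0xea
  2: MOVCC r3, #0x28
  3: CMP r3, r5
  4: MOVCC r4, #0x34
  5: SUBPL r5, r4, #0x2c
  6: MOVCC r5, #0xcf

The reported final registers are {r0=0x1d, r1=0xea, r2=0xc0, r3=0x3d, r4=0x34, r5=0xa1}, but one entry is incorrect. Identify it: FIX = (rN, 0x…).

[0] flags=1010 → (cmp)
[1] flags=1010 MI?T → r1=0xea
[2] flags=1010 CC?F → skip
[3] flags=0000 → (cmp)
[4] flags=0000 CC?T → r4=0x34
[5] flags=0000 PL?T → r5=0x08
[6] flags=0000 CC?T → r5=0xcf

FIX = (r5, 0xcf)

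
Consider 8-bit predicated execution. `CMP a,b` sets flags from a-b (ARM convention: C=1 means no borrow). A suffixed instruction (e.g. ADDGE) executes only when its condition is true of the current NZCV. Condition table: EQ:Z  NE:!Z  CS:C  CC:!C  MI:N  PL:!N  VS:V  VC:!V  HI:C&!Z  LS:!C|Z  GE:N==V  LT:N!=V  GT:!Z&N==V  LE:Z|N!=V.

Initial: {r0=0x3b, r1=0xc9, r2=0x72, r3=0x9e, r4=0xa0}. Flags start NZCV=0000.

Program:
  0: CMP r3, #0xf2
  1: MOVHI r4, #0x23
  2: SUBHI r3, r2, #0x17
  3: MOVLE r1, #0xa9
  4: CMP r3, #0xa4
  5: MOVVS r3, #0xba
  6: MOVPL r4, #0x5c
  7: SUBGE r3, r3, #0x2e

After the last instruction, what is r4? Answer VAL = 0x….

[0] flags=1000 → (cmp)
[1] flags=1000 HI?F → skip
[2] flags=1000 HI?F → skip
[3] flags=1000 LE?T → r1=0xa9
[4] flags=1000 → (cmp)
[5] flags=1000 VS?F → skip
[6] flags=1000 PL?F → skip
[7] flags=1000 GE?F → skip

VAL = 0xa0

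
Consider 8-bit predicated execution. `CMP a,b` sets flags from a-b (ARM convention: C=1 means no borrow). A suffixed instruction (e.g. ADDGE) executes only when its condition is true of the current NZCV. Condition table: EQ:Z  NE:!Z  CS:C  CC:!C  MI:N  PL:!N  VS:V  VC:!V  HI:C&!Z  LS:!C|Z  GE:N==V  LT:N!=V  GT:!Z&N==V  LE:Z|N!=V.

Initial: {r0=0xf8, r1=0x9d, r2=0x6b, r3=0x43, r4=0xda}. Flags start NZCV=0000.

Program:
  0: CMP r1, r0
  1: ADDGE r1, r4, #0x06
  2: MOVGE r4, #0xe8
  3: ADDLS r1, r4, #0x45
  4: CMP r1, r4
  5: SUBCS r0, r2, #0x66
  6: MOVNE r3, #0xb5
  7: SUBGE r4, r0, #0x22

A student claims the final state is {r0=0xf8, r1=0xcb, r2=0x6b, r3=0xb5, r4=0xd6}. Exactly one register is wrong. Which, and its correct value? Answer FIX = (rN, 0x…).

FIX = (r1, 0x1f)

0: ✓ CMP  NZCV=1000
1: · ADDGE
2: · MOVGE
3: ✓ ADDLS  r1←0x1f
4: ✓ CMP  NZCV=0000
5: · SUBCS
6: ✓ MOVNE  r3←0xb5
7: ✓ SUBGE  r4←0xd6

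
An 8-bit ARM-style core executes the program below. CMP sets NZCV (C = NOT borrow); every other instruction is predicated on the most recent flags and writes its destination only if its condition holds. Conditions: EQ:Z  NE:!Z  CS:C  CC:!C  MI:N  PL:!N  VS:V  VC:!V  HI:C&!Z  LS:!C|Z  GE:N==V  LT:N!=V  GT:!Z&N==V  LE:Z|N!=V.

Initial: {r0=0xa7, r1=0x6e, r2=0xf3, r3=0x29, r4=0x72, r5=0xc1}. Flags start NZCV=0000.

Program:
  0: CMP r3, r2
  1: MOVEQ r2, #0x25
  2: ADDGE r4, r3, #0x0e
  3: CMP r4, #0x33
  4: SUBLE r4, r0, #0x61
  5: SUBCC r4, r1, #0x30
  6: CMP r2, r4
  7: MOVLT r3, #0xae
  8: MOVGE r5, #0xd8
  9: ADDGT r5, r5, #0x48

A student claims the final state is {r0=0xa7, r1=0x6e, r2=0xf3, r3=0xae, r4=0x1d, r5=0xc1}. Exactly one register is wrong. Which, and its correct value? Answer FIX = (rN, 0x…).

0: ✓ CMP  NZCV=0000
1: · MOVEQ
2: ✓ ADDGE  r4←0x37
3: ✓ CMP  NZCV=0010
4: · SUBLE
5: · SUBCC
6: ✓ CMP  NZCV=1010
7: ✓ MOVLT  r3←0xae
8: · MOVGE
9: · ADDGT

FIX = (r4, 0x37)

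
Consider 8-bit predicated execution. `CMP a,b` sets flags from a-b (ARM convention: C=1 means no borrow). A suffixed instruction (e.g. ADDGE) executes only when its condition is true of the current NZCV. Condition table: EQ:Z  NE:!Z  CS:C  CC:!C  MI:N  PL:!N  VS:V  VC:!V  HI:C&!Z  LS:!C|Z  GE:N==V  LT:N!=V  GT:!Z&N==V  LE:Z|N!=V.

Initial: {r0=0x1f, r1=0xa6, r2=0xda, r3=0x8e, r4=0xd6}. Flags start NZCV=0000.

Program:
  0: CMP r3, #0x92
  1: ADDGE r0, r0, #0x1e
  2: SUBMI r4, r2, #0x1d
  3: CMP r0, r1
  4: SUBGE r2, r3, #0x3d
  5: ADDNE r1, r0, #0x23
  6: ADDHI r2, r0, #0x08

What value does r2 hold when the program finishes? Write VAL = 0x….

0: ✓ CMP  NZCV=1000
1: · ADDGE
2: ✓ SUBMI  r4←0xbd
3: ✓ CMP  NZCV=0000
4: ✓ SUBGE  r2←0x51
5: ✓ ADDNE  r1←0x42
6: · ADDHI

VAL = 0x51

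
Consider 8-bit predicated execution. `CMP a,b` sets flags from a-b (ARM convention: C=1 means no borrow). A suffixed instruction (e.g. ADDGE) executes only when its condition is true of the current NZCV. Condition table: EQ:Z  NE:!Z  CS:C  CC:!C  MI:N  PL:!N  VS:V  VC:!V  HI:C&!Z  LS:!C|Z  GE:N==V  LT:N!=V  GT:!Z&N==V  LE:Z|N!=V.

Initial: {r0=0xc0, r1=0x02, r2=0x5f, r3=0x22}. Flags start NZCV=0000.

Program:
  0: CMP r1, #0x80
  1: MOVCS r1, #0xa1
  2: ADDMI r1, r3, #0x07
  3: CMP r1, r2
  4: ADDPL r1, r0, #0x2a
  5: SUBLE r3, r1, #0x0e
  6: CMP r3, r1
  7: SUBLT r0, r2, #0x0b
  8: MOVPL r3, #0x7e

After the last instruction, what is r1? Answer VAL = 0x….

VAL = 0x29

[0] flags=1001 → (cmp)
[1] flags=1001 CS?F → skip
[2] flags=1001 MI?T → r1=0x29
[3] flags=1000 → (cmp)
[4] flags=1000 PL?F → skip
[5] flags=1000 LE?T → r3=0x1b
[6] flags=1000 → (cmp)
[7] flags=1000 LT?T → r0=0x54
[8] flags=1000 PL?F → skip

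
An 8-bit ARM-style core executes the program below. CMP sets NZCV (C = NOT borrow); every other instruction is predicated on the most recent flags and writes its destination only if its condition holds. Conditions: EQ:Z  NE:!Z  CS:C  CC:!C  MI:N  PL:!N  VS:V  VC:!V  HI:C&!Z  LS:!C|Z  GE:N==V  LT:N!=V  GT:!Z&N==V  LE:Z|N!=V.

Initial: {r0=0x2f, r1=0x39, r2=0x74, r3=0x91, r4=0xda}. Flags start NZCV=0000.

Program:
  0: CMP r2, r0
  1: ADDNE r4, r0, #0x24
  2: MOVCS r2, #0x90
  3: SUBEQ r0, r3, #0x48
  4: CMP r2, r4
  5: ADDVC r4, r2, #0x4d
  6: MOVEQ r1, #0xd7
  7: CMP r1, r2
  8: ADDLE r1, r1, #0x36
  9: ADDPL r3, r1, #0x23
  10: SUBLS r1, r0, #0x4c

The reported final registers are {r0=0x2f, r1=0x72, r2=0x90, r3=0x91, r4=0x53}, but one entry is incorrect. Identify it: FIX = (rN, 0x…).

0: ✓ CMP  NZCV=0010
1: ✓ ADDNE  r4←0x53
2: ✓ MOVCS  r2←0x90
3: · SUBEQ
4: ✓ CMP  NZCV=0011
5: · ADDVC
6: · MOVEQ
7: ✓ CMP  NZCV=1001
8: · ADDLE
9: · ADDPL
10: ✓ SUBLS  r1←0xe3

FIX = (r1, 0xe3)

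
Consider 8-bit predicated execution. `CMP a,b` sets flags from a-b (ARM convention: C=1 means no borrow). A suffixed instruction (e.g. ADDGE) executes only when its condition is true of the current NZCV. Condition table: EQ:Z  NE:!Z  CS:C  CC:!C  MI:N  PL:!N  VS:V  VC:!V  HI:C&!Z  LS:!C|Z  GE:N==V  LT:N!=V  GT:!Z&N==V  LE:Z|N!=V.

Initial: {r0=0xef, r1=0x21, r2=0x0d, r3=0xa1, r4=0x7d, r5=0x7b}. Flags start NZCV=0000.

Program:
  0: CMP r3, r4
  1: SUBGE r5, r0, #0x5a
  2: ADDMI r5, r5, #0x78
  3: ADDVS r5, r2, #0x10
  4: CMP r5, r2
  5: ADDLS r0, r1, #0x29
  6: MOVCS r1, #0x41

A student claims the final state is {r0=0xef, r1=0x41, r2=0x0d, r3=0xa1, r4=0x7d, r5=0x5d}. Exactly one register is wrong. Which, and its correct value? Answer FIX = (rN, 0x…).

FIX = (r5, 0x1d)

0: ✓ CMP  NZCV=0011
1: · SUBGE
2: · ADDMI
3: ✓ ADDVS  r5←0x1d
4: ✓ CMP  NZCV=0010
5: · ADDLS
6: ✓ MOVCS  r1←0x41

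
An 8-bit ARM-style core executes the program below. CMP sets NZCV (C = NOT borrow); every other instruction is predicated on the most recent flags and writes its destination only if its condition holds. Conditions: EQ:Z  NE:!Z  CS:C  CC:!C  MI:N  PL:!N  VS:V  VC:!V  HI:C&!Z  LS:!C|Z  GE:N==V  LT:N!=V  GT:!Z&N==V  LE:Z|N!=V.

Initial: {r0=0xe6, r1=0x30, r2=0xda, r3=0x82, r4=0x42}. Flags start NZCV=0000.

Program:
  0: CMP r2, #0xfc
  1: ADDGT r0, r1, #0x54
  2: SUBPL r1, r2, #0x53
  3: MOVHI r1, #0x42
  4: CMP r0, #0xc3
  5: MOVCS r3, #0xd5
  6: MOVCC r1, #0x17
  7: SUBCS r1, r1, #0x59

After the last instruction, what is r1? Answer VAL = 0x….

[0] flags=1000 → (cmp)
[1] flags=1000 GT?F → skip
[2] flags=1000 PL?F → skip
[3] flags=1000 HI?F → skip
[4] flags=0010 → (cmp)
[5] flags=0010 CS?T → r3=0xd5
[6] flags=0010 CC?F → skip
[7] flags=0010 CS?T → r1=0xd7

VAL = 0xd7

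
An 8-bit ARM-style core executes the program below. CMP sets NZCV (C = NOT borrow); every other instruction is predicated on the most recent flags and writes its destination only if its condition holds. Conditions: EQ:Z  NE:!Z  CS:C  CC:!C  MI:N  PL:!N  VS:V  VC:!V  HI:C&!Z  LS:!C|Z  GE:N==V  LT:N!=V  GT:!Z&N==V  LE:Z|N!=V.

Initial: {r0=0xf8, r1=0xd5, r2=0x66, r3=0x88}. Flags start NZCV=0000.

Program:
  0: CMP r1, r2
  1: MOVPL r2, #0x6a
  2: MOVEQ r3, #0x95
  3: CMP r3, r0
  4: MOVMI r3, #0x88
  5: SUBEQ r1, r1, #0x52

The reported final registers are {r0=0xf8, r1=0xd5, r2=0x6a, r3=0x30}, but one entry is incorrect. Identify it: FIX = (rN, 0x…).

FIX = (r3, 0x88)

[0] flags=0011 → (cmp)
[1] flags=0011 PL?T → r2=0x6a
[2] flags=0011 EQ?F → skip
[3] flags=1000 → (cmp)
[4] flags=1000 MI?T → r3=0x88
[5] flags=1000 EQ?F → skip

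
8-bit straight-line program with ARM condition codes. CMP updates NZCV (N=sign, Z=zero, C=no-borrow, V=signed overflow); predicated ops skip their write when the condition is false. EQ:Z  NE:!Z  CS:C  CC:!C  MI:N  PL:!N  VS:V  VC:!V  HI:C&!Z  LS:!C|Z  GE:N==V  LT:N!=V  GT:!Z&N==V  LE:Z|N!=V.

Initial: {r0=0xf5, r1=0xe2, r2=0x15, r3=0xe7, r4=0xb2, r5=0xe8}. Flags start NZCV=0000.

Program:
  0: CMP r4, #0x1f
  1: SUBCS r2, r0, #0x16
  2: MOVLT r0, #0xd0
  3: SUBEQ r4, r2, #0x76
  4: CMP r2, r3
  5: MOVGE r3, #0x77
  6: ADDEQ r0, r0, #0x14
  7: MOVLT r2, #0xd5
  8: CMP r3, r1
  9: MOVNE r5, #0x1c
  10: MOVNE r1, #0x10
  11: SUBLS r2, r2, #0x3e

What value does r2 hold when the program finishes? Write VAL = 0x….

VAL = 0xd5

[0] flags=1010 → (cmp)
[1] flags=1010 CS?T → r2=0xdf
[2] flags=1010 LT?T → r0=0xd0
[3] flags=1010 EQ?F → skip
[4] flags=1000 → (cmp)
[5] flags=1000 GE?F → skip
[6] flags=1000 EQ?F → skip
[7] flags=1000 LT?T → r2=0xd5
[8] flags=0010 → (cmp)
[9] flags=0010 NE?T → r5=0x1c
[10] flags=0010 NE?T → r1=0x10
[11] flags=0010 LS?F → skip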